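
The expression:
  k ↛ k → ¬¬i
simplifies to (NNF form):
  True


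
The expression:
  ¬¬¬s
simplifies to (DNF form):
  ¬s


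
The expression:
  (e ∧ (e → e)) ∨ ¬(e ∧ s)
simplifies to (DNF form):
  True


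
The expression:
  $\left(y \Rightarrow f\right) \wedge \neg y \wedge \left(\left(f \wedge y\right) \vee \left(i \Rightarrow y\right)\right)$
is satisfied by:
  {i: False, y: False}


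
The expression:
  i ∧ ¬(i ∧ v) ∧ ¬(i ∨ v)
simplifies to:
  False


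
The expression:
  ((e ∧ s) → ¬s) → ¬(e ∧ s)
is always true.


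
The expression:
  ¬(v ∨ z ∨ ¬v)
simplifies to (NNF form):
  False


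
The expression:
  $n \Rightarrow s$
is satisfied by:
  {s: True, n: False}
  {n: False, s: False}
  {n: True, s: True}


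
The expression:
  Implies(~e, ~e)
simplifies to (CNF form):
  True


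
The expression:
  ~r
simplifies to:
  ~r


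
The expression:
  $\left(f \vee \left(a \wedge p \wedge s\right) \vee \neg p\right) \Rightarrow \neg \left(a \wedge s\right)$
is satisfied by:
  {s: False, a: False}
  {a: True, s: False}
  {s: True, a: False}


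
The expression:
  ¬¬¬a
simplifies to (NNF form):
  ¬a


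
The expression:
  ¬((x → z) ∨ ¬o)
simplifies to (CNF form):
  o ∧ x ∧ ¬z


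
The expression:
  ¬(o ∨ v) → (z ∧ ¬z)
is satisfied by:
  {o: True, v: True}
  {o: True, v: False}
  {v: True, o: False}


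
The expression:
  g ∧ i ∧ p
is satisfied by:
  {i: True, p: True, g: True}


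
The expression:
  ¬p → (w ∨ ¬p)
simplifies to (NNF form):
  True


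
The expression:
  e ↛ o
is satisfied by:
  {e: True, o: False}


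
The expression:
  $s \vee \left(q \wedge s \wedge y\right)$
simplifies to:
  $s$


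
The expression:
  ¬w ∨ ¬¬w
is always true.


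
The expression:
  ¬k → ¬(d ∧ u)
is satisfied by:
  {k: True, u: False, d: False}
  {u: False, d: False, k: False}
  {d: True, k: True, u: False}
  {d: True, u: False, k: False}
  {k: True, u: True, d: False}
  {u: True, k: False, d: False}
  {d: True, u: True, k: True}


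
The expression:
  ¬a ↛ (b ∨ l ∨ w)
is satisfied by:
  {b: False, w: False, l: False, a: False}


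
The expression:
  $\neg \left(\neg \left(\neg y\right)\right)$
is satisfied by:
  {y: False}


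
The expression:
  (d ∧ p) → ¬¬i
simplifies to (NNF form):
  i ∨ ¬d ∨ ¬p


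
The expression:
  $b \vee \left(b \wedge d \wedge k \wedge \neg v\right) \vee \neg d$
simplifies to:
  $b \vee \neg d$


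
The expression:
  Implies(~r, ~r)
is always true.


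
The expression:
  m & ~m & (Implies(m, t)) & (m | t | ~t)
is never true.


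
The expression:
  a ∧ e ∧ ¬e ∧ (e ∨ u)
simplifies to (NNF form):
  False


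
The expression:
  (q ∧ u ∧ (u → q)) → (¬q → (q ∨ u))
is always true.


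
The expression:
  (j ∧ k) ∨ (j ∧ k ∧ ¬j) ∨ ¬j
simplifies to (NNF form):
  k ∨ ¬j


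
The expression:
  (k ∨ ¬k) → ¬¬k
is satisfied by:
  {k: True}


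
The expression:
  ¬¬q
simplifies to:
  q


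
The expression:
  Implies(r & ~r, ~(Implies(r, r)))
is always true.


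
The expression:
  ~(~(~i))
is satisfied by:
  {i: False}


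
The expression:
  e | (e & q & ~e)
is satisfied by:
  {e: True}


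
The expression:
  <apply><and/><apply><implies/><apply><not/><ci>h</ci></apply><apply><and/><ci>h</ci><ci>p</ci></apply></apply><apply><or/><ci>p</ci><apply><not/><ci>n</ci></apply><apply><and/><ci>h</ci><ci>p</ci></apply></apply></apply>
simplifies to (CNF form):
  <apply><and/><ci>h</ci><apply><or/><ci>p</ci><apply><not/><ci>n</ci></apply></apply></apply>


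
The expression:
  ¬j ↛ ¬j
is never true.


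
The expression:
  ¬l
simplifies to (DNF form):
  ¬l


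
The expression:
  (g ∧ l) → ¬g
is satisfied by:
  {l: False, g: False}
  {g: True, l: False}
  {l: True, g: False}


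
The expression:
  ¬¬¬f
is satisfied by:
  {f: False}


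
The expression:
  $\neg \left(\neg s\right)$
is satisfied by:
  {s: True}


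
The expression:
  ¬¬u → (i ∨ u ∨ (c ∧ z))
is always true.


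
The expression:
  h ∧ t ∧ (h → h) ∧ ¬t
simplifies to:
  False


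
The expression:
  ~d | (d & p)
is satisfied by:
  {p: True, d: False}
  {d: False, p: False}
  {d: True, p: True}


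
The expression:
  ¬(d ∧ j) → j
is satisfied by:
  {j: True}


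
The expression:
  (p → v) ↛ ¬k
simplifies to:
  k ∧ (v ∨ ¬p)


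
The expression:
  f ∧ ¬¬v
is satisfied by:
  {f: True, v: True}


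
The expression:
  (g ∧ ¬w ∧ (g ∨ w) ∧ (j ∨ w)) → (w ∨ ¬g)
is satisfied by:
  {w: True, g: False, j: False}
  {g: False, j: False, w: False}
  {j: True, w: True, g: False}
  {j: True, g: False, w: False}
  {w: True, g: True, j: False}
  {g: True, w: False, j: False}
  {j: True, g: True, w: True}


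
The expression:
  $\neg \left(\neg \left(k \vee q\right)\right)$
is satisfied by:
  {k: True, q: True}
  {k: True, q: False}
  {q: True, k: False}


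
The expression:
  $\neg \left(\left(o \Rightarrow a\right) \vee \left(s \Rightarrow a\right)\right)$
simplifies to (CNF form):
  $o \wedge s \wedge \neg a$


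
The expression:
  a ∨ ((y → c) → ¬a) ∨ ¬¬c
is always true.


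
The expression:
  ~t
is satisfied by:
  {t: False}


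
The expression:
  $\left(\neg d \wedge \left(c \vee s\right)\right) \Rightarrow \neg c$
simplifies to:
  $d \vee \neg c$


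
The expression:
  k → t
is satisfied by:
  {t: True, k: False}
  {k: False, t: False}
  {k: True, t: True}


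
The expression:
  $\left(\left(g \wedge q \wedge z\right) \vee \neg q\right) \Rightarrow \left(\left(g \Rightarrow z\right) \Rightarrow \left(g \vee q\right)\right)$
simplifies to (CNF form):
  $g \vee q$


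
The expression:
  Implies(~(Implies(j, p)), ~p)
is always true.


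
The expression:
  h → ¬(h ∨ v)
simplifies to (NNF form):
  ¬h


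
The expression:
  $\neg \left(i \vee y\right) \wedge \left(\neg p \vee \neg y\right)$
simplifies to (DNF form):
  $\neg i \wedge \neg y$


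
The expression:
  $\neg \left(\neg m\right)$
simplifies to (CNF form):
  $m$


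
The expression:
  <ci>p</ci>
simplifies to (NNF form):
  <ci>p</ci>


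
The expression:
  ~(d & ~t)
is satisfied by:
  {t: True, d: False}
  {d: False, t: False}
  {d: True, t: True}


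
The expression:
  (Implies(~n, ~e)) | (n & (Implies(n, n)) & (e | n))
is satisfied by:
  {n: True, e: False}
  {e: False, n: False}
  {e: True, n: True}


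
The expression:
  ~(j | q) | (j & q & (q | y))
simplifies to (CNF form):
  (j | ~j) & (j | ~q) & (q | ~j) & (q | ~q)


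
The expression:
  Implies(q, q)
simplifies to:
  True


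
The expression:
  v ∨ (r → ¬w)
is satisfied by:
  {v: True, w: False, r: False}
  {w: False, r: False, v: False}
  {r: True, v: True, w: False}
  {r: True, w: False, v: False}
  {v: True, w: True, r: False}
  {w: True, v: False, r: False}
  {r: True, w: True, v: True}


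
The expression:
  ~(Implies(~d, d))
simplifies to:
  ~d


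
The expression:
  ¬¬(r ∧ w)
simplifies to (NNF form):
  r ∧ w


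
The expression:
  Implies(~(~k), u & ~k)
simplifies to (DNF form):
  ~k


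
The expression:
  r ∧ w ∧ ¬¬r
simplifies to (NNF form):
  r ∧ w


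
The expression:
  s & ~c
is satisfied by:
  {s: True, c: False}


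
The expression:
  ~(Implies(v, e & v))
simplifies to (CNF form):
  v & ~e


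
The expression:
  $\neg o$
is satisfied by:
  {o: False}


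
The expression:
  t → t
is always true.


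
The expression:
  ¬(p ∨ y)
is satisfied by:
  {y: False, p: False}


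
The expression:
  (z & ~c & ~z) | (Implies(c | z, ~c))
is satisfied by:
  {c: False}


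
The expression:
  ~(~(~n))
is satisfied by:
  {n: False}


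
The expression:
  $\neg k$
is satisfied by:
  {k: False}


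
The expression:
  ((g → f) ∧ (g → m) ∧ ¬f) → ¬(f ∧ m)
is always true.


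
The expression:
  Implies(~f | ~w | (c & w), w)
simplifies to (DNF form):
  w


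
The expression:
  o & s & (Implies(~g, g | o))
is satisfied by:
  {s: True, o: True}


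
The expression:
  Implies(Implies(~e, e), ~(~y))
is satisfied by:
  {y: True, e: False}
  {e: False, y: False}
  {e: True, y: True}


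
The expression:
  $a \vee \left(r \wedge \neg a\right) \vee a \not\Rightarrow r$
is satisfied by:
  {r: True, a: True}
  {r: True, a: False}
  {a: True, r: False}


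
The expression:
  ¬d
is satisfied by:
  {d: False}


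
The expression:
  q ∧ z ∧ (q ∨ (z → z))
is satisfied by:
  {z: True, q: True}


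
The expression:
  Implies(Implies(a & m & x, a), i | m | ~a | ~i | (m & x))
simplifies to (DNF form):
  True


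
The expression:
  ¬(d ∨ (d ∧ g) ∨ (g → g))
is never true.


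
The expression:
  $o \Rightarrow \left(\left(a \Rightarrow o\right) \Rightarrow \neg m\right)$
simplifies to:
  $\neg m \vee \neg o$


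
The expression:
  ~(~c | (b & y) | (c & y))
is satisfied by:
  {c: True, y: False}


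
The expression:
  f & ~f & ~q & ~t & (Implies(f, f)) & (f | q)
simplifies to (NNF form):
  False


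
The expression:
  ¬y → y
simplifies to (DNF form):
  y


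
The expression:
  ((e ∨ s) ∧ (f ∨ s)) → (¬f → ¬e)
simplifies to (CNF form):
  f ∨ ¬e ∨ ¬s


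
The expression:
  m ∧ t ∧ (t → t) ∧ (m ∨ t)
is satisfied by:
  {t: True, m: True}


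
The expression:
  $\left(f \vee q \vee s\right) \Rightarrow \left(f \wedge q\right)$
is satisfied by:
  {q: True, f: True, s: False}
  {q: True, f: True, s: True}
  {s: False, f: False, q: False}


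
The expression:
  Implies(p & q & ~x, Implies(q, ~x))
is always true.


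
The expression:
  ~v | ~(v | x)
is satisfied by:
  {v: False}


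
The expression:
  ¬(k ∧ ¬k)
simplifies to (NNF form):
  True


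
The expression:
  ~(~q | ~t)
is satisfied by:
  {t: True, q: True}


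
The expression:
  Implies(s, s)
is always true.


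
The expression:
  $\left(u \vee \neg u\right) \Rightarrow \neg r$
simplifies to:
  $\neg r$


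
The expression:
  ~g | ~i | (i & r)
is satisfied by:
  {r: True, g: False, i: False}
  {g: False, i: False, r: False}
  {r: True, i: True, g: False}
  {i: True, g: False, r: False}
  {r: True, g: True, i: False}
  {g: True, r: False, i: False}
  {r: True, i: True, g: True}


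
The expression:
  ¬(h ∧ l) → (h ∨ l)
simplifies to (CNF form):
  h ∨ l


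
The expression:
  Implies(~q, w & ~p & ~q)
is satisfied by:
  {q: True, w: True, p: False}
  {q: True, p: False, w: False}
  {q: True, w: True, p: True}
  {q: True, p: True, w: False}
  {w: True, p: False, q: False}


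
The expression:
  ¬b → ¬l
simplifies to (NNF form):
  b ∨ ¬l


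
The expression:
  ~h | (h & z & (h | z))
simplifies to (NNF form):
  z | ~h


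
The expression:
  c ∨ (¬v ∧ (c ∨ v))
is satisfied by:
  {c: True}


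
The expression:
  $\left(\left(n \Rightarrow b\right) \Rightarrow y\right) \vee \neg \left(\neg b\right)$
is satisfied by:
  {n: True, y: True, b: True}
  {n: True, y: True, b: False}
  {n: True, b: True, y: False}
  {n: True, b: False, y: False}
  {y: True, b: True, n: False}
  {y: True, b: False, n: False}
  {b: True, y: False, n: False}


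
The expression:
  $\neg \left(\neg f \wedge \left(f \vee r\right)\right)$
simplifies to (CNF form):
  $f \vee \neg r$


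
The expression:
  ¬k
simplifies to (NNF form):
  ¬k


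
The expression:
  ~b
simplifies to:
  ~b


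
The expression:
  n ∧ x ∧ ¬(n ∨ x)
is never true.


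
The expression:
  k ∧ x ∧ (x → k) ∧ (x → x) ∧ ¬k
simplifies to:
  False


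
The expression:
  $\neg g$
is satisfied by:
  {g: False}


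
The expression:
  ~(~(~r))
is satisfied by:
  {r: False}


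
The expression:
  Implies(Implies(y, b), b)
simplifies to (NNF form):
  b | y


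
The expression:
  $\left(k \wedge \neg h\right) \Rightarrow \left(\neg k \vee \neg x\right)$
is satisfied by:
  {h: True, k: False, x: False}
  {k: False, x: False, h: False}
  {h: True, x: True, k: False}
  {x: True, k: False, h: False}
  {h: True, k: True, x: False}
  {k: True, h: False, x: False}
  {h: True, x: True, k: True}


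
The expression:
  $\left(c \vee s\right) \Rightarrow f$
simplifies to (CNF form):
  $\left(f \vee \neg c\right) \wedge \left(f \vee \neg s\right)$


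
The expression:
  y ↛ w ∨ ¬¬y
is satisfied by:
  {y: True}


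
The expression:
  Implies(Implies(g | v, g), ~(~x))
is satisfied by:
  {x: True, v: True, g: False}
  {x: True, g: False, v: False}
  {x: True, v: True, g: True}
  {x: True, g: True, v: False}
  {v: True, g: False, x: False}


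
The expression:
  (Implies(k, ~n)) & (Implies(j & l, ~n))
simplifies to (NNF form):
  ~n | (~j & ~k) | (~k & ~l)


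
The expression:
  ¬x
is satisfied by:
  {x: False}


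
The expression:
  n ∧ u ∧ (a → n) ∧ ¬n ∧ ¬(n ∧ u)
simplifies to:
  False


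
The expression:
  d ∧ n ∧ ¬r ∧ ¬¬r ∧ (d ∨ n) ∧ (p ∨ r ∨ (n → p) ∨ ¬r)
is never true.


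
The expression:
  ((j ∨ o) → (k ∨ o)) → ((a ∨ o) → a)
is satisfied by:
  {a: True, o: False}
  {o: False, a: False}
  {o: True, a: True}


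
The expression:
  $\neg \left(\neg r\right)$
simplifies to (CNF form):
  $r$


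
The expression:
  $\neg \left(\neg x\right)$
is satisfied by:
  {x: True}


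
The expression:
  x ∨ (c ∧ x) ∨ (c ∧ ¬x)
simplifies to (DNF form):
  c ∨ x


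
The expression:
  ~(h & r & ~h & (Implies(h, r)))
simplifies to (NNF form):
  True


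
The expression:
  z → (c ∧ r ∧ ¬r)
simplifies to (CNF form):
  ¬z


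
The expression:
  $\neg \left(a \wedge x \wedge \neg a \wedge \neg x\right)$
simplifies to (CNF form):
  $\text{True}$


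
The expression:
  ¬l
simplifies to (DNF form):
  ¬l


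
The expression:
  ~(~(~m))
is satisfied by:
  {m: False}


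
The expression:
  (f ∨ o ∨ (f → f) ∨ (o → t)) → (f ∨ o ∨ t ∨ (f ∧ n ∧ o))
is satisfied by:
  {t: True, f: True, o: True}
  {t: True, f: True, o: False}
  {t: True, o: True, f: False}
  {t: True, o: False, f: False}
  {f: True, o: True, t: False}
  {f: True, o: False, t: False}
  {o: True, f: False, t: False}


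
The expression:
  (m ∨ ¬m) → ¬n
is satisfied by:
  {n: False}


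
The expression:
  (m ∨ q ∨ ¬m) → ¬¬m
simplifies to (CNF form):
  m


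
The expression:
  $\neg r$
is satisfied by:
  {r: False}


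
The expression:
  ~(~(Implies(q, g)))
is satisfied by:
  {g: True, q: False}
  {q: False, g: False}
  {q: True, g: True}


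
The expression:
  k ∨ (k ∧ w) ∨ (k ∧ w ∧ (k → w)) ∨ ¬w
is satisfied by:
  {k: True, w: False}
  {w: False, k: False}
  {w: True, k: True}


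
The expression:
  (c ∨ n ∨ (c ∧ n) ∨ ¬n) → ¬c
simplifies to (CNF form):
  ¬c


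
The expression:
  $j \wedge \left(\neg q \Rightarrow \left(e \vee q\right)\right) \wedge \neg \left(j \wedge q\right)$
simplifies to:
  $e \wedge j \wedge \neg q$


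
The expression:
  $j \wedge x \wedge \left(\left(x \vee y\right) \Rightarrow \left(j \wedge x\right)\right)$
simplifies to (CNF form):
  $j \wedge x$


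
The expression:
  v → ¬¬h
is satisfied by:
  {h: True, v: False}
  {v: False, h: False}
  {v: True, h: True}


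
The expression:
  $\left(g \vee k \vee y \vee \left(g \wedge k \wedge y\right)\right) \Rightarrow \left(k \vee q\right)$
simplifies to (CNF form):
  $\left(k \vee q \vee \neg g\right) \wedge \left(k \vee q \vee \neg y\right)$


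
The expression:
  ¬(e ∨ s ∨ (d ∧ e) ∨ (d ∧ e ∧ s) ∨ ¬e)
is never true.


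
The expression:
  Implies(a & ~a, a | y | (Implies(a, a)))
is always true.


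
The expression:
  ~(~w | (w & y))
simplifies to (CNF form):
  w & ~y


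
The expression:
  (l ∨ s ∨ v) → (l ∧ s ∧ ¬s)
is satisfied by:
  {v: False, l: False, s: False}


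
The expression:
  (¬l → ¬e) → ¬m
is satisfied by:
  {e: True, m: False, l: False}
  {e: False, m: False, l: False}
  {l: True, e: True, m: False}
  {l: True, e: False, m: False}
  {m: True, e: True, l: False}


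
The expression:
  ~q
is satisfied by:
  {q: False}


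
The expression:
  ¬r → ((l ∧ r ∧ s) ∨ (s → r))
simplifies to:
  r ∨ ¬s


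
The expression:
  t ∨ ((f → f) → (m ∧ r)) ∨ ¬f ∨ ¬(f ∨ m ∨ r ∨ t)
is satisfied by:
  {r: True, t: True, m: True, f: False}
  {r: True, t: True, m: False, f: False}
  {t: True, m: True, r: False, f: False}
  {t: True, r: False, m: False, f: False}
  {r: True, m: True, t: False, f: False}
  {r: True, m: False, t: False, f: False}
  {m: True, r: False, t: False, f: False}
  {m: False, r: False, t: False, f: False}
  {f: True, r: True, t: True, m: True}
  {f: True, r: True, t: True, m: False}
  {f: True, t: True, m: True, r: False}
  {f: True, t: True, m: False, r: False}
  {f: True, r: True, m: True, t: False}


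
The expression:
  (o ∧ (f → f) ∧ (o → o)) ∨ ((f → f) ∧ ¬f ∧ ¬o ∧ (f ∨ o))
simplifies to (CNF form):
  o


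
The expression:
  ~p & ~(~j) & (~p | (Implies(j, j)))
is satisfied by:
  {j: True, p: False}


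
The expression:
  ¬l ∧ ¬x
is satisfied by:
  {x: False, l: False}


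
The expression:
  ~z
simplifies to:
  ~z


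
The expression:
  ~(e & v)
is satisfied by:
  {v: False, e: False}
  {e: True, v: False}
  {v: True, e: False}


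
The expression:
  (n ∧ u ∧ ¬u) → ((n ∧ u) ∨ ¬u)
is always true.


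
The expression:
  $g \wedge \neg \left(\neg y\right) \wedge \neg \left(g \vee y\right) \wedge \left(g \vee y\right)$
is never true.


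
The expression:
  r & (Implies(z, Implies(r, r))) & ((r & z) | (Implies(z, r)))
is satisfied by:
  {r: True}


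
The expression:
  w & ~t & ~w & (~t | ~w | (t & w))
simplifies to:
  False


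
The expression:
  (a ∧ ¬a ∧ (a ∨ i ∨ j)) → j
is always true.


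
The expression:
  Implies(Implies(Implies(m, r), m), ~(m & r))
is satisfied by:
  {m: False, r: False}
  {r: True, m: False}
  {m: True, r: False}


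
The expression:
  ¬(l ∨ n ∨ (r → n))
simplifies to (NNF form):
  r ∧ ¬l ∧ ¬n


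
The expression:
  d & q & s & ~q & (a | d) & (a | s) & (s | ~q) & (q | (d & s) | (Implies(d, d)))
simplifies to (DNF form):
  False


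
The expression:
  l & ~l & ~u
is never true.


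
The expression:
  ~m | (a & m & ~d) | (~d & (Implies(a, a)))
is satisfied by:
  {m: False, d: False}
  {d: True, m: False}
  {m: True, d: False}


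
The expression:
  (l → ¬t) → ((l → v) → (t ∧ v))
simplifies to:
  (l ∧ ¬v) ∨ (t ∧ v)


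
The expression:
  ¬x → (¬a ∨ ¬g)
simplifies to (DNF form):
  x ∨ ¬a ∨ ¬g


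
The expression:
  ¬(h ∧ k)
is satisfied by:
  {h: False, k: False}
  {k: True, h: False}
  {h: True, k: False}


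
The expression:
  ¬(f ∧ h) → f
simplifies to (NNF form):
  f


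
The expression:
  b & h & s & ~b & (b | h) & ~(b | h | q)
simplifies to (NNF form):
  False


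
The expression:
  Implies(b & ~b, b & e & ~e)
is always true.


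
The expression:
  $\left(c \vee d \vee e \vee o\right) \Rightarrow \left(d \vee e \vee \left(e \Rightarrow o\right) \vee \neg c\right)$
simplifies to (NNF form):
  $\text{True}$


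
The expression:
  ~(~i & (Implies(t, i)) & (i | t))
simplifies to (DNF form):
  True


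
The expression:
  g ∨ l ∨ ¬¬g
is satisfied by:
  {l: True, g: True}
  {l: True, g: False}
  {g: True, l: False}


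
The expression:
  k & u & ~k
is never true.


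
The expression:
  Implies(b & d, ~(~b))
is always true.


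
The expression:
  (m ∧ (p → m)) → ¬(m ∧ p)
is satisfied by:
  {p: False, m: False}
  {m: True, p: False}
  {p: True, m: False}


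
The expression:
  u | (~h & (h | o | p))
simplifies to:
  u | (o & ~h) | (p & ~h)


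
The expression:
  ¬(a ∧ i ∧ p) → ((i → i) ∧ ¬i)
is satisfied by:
  {a: True, p: True, i: False}
  {a: True, p: False, i: False}
  {p: True, a: False, i: False}
  {a: False, p: False, i: False}
  {a: True, i: True, p: True}


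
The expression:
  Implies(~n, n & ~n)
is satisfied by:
  {n: True}


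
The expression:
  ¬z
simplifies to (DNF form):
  ¬z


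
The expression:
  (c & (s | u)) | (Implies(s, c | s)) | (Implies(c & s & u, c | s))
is always true.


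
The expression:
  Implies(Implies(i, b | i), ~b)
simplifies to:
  ~b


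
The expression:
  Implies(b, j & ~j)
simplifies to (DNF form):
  ~b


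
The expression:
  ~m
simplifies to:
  ~m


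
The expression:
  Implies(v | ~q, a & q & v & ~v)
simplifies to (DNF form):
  q & ~v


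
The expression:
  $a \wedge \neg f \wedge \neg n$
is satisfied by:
  {a: True, n: False, f: False}


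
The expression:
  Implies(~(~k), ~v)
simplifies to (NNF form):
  ~k | ~v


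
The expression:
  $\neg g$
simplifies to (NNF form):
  $\neg g$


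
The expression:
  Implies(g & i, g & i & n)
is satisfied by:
  {n: True, g: False, i: False}
  {g: False, i: False, n: False}
  {n: True, i: True, g: False}
  {i: True, g: False, n: False}
  {n: True, g: True, i: False}
  {g: True, n: False, i: False}
  {n: True, i: True, g: True}


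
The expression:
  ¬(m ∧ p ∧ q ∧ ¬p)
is always true.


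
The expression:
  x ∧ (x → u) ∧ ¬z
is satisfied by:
  {x: True, u: True, z: False}


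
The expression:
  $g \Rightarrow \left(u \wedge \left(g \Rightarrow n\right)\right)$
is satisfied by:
  {n: True, u: True, g: False}
  {n: True, u: False, g: False}
  {u: True, n: False, g: False}
  {n: False, u: False, g: False}
  {n: True, g: True, u: True}


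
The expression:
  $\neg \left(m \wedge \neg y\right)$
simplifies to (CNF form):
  $y \vee \neg m$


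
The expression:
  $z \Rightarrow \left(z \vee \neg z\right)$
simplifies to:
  $\text{True}$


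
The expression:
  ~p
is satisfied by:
  {p: False}


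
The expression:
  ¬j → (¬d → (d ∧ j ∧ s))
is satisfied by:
  {d: True, j: True}
  {d: True, j: False}
  {j: True, d: False}


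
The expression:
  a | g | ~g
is always true.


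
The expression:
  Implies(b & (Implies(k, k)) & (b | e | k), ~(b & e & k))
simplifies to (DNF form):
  ~b | ~e | ~k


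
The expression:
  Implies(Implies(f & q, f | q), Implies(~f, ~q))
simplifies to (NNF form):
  f | ~q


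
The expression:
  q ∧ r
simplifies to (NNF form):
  q ∧ r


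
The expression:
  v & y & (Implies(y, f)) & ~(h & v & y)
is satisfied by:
  {f: True, y: True, v: True, h: False}


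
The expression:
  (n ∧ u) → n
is always true.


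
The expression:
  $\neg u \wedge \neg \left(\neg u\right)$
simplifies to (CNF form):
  $\text{False}$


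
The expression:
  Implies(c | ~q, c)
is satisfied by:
  {q: True, c: True}
  {q: True, c: False}
  {c: True, q: False}


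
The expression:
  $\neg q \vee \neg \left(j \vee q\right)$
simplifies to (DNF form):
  $\neg q$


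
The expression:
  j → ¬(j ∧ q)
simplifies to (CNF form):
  ¬j ∨ ¬q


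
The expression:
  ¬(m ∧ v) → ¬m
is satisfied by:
  {v: True, m: False}
  {m: False, v: False}
  {m: True, v: True}


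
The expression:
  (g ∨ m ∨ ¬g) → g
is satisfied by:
  {g: True}


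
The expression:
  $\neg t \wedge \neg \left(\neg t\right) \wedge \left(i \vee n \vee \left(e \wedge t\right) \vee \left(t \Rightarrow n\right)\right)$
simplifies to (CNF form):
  $\text{False}$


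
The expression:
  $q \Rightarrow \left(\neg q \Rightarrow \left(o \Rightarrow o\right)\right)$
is always true.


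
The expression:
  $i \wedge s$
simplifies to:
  $i \wedge s$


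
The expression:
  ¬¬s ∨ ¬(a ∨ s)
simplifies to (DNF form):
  s ∨ ¬a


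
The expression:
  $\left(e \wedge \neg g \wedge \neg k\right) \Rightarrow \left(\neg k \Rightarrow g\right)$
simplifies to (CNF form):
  $g \vee k \vee \neg e$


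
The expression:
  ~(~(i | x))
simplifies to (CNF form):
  i | x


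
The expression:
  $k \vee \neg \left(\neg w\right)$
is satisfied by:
  {k: True, w: True}
  {k: True, w: False}
  {w: True, k: False}


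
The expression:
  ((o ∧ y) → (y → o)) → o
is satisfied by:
  {o: True}


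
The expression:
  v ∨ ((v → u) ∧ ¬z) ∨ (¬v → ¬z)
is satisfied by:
  {v: True, z: False}
  {z: False, v: False}
  {z: True, v: True}


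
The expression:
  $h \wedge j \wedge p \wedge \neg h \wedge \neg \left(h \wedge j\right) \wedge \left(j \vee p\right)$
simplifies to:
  $\text{False}$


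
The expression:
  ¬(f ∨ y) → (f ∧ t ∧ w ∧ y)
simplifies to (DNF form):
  f ∨ y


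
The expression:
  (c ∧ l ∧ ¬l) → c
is always true.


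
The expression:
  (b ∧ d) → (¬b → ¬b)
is always true.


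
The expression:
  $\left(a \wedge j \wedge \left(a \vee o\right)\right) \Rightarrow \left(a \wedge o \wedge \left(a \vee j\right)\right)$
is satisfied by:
  {o: True, a: False, j: False}
  {o: False, a: False, j: False}
  {j: True, o: True, a: False}
  {j: True, o: False, a: False}
  {a: True, o: True, j: False}
  {a: True, o: False, j: False}
  {a: True, j: True, o: True}


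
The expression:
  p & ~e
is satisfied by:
  {p: True, e: False}


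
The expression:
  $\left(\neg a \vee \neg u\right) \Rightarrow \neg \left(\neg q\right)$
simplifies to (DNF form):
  $q \vee \left(a \wedge u\right)$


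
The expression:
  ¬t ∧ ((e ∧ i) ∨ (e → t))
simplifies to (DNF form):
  (i ∧ ¬t) ∨ (¬e ∧ ¬t)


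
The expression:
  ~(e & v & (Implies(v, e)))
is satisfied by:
  {v: False, e: False}
  {e: True, v: False}
  {v: True, e: False}


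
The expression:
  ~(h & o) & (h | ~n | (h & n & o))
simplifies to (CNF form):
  (h | ~h) & (h | ~n) & (~h | ~o) & (~n | ~o)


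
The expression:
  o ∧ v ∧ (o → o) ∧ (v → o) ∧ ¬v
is never true.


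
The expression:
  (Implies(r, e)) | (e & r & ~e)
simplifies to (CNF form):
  e | ~r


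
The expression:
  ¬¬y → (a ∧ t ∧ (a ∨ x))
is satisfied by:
  {t: True, a: True, y: False}
  {t: True, a: False, y: False}
  {a: True, t: False, y: False}
  {t: False, a: False, y: False}
  {y: True, t: True, a: True}


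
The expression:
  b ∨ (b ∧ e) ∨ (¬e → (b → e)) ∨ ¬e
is always true.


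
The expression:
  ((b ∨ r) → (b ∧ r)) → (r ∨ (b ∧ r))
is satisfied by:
  {r: True, b: True}
  {r: True, b: False}
  {b: True, r: False}


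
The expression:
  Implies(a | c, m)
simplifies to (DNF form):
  m | (~a & ~c)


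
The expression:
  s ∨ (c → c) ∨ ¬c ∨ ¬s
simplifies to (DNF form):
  True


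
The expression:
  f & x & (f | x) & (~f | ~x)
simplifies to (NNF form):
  False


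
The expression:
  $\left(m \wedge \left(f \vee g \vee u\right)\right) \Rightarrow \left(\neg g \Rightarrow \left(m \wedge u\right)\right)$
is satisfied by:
  {u: True, g: True, m: False, f: False}
  {u: True, m: False, g: False, f: False}
  {g: True, u: False, m: False, f: False}
  {u: False, m: False, g: False, f: False}
  {f: True, u: True, g: True, m: False}
  {f: True, u: True, m: False, g: False}
  {f: True, g: True, u: False, m: False}
  {f: True, u: False, m: False, g: False}
  {u: True, m: True, g: True, f: False}
  {u: True, m: True, f: False, g: False}
  {m: True, g: True, f: False, u: False}
  {m: True, f: False, g: False, u: False}
  {u: True, m: True, f: True, g: True}
  {u: True, m: True, f: True, g: False}
  {m: True, f: True, g: True, u: False}


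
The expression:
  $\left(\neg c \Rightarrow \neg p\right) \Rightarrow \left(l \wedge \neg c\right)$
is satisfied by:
  {l: True, p: True, c: False}
  {l: True, p: False, c: False}
  {p: True, l: False, c: False}


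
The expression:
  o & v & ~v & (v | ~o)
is never true.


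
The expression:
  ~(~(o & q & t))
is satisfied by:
  {t: True, o: True, q: True}


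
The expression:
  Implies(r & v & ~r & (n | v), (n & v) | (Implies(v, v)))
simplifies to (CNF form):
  True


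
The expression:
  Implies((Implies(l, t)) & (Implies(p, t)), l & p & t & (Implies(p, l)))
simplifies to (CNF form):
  (l | p) & (l | ~t) & (p | ~t) & (l | p | ~t)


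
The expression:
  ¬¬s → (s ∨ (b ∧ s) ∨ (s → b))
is always true.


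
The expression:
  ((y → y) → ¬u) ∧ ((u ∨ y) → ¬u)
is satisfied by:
  {u: False}


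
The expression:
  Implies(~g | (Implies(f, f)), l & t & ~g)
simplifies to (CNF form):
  l & t & ~g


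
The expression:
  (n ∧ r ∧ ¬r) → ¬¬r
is always true.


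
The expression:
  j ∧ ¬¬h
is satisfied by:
  {h: True, j: True}


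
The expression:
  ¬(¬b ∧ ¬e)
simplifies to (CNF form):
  b ∨ e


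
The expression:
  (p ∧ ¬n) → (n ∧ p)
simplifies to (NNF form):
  n ∨ ¬p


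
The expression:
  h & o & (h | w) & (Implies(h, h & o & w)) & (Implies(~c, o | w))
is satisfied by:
  {h: True, w: True, o: True}


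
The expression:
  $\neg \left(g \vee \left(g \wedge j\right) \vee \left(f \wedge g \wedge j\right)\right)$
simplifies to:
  $\neg g$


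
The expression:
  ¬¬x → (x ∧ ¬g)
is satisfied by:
  {g: False, x: False}
  {x: True, g: False}
  {g: True, x: False}


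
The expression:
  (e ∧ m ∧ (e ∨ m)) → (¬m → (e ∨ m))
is always true.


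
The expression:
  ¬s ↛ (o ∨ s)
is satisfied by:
  {o: False, s: False}


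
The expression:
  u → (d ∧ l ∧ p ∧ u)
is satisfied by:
  {p: True, l: True, d: True, u: False}
  {p: True, l: True, d: False, u: False}
  {p: True, d: True, l: False, u: False}
  {p: True, d: False, l: False, u: False}
  {l: True, d: True, p: False, u: False}
  {l: True, p: False, d: False, u: False}
  {l: False, d: True, p: False, u: False}
  {l: False, p: False, d: False, u: False}
  {p: True, u: True, l: True, d: True}


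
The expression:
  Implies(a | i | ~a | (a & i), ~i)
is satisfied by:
  {i: False}


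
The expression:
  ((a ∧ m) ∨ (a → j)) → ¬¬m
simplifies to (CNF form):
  (a ∨ m) ∧ (m ∨ ¬j)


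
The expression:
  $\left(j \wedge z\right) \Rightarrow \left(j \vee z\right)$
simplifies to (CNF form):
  $\text{True}$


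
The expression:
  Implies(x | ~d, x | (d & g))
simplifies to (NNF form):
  d | x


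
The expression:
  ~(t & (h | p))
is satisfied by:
  {p: False, t: False, h: False}
  {h: True, p: False, t: False}
  {p: True, h: False, t: False}
  {h: True, p: True, t: False}
  {t: True, h: False, p: False}


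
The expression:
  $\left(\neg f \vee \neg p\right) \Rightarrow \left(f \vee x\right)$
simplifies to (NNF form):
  $f \vee x$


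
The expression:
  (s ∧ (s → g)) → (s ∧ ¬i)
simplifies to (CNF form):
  ¬g ∨ ¬i ∨ ¬s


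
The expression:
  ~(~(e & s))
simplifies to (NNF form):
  e & s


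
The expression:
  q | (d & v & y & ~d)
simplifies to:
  q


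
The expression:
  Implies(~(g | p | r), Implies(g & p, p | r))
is always true.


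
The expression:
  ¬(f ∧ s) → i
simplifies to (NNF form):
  i ∨ (f ∧ s)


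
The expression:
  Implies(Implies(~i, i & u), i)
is always true.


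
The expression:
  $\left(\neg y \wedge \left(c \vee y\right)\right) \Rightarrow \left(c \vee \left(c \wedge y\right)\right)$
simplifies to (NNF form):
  $\text{True}$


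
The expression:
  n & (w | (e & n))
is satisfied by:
  {n: True, e: True, w: True}
  {n: True, e: True, w: False}
  {n: True, w: True, e: False}


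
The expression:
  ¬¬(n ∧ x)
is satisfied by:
  {x: True, n: True}


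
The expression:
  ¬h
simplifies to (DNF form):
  ¬h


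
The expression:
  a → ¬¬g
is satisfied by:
  {g: True, a: False}
  {a: False, g: False}
  {a: True, g: True}


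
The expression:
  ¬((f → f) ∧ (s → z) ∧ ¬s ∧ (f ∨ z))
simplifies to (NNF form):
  s ∨ (¬f ∧ ¬z)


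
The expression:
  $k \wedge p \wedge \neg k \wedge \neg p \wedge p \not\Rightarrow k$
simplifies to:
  $\text{False}$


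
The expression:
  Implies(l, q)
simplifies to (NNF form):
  q | ~l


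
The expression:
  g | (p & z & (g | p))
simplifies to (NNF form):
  g | (p & z)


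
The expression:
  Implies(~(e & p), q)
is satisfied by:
  {q: True, p: True, e: True}
  {q: True, p: True, e: False}
  {q: True, e: True, p: False}
  {q: True, e: False, p: False}
  {p: True, e: True, q: False}


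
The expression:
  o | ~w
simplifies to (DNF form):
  o | ~w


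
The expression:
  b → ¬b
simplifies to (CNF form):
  ¬b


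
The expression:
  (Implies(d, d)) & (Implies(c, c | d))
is always true.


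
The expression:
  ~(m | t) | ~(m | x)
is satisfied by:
  {t: False, m: False, x: False}
  {x: True, t: False, m: False}
  {t: True, x: False, m: False}


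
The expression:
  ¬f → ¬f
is always true.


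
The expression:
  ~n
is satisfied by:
  {n: False}


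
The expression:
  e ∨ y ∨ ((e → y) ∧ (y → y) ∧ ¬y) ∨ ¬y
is always true.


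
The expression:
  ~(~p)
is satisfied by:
  {p: True}


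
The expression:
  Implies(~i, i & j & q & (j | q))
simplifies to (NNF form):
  i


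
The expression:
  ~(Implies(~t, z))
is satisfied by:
  {z: False, t: False}


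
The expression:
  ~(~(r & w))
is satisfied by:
  {r: True, w: True}


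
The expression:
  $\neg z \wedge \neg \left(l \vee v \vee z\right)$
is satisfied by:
  {v: False, z: False, l: False}


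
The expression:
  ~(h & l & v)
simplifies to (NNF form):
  ~h | ~l | ~v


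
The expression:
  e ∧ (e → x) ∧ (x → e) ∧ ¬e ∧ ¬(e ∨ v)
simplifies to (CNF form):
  False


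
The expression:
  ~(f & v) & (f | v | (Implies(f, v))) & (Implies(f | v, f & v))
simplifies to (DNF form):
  ~f & ~v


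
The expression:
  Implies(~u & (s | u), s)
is always true.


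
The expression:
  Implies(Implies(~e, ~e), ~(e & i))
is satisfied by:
  {e: False, i: False}
  {i: True, e: False}
  {e: True, i: False}


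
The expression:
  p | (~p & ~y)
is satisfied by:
  {p: True, y: False}
  {y: False, p: False}
  {y: True, p: True}


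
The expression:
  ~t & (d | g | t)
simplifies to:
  ~t & (d | g)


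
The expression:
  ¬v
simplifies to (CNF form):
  ¬v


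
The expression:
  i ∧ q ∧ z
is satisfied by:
  {z: True, i: True, q: True}


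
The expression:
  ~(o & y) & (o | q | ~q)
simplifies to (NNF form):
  ~o | ~y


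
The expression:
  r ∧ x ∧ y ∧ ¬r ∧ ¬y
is never true.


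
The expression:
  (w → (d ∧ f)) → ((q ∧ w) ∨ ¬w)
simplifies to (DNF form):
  q ∨ ¬d ∨ ¬f ∨ ¬w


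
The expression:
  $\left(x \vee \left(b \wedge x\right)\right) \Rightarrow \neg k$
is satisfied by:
  {k: False, x: False}
  {x: True, k: False}
  {k: True, x: False}


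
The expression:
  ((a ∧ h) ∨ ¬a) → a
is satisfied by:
  {a: True}


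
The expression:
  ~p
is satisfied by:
  {p: False}


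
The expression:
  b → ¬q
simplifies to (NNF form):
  ¬b ∨ ¬q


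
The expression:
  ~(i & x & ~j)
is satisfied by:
  {j: True, x: False, i: False}
  {j: False, x: False, i: False}
  {i: True, j: True, x: False}
  {i: True, j: False, x: False}
  {x: True, j: True, i: False}
  {x: True, j: False, i: False}
  {x: True, i: True, j: True}


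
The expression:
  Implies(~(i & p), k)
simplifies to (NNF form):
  k | (i & p)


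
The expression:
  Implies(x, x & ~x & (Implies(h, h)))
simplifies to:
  ~x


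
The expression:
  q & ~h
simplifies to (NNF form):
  q & ~h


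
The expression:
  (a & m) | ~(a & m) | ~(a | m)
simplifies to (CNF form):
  True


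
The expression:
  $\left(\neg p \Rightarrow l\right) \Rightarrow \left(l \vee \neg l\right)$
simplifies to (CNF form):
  $\text{True}$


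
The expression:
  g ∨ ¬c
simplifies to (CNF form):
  g ∨ ¬c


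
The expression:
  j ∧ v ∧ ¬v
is never true.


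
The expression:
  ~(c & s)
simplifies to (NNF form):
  ~c | ~s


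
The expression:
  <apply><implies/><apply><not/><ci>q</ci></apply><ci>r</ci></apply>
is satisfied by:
  {r: True, q: True}
  {r: True, q: False}
  {q: True, r: False}


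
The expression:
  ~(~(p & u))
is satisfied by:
  {p: True, u: True}


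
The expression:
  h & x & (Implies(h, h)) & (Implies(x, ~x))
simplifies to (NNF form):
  False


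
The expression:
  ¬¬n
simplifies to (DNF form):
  n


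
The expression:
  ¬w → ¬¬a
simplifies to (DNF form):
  a ∨ w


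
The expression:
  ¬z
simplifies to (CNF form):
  ¬z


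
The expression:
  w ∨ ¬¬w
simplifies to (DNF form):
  w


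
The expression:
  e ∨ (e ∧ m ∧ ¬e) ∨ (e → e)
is always true.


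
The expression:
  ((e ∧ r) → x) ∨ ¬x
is always true.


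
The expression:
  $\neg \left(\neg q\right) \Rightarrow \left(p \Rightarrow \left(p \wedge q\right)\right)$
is always true.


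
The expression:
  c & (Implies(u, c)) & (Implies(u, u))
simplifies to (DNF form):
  c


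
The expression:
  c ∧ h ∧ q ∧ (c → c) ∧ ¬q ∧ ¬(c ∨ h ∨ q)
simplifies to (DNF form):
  False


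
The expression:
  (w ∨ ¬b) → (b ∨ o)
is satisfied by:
  {b: True, o: True}
  {b: True, o: False}
  {o: True, b: False}


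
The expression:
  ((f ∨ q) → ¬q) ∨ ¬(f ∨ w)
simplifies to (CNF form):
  (¬f ∨ ¬q) ∧ (¬q ∨ ¬w)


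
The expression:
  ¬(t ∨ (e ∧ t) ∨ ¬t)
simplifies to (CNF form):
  False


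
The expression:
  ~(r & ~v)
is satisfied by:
  {v: True, r: False}
  {r: False, v: False}
  {r: True, v: True}


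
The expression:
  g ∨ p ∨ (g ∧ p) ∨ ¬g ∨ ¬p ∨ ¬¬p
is always true.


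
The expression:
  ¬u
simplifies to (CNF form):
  ¬u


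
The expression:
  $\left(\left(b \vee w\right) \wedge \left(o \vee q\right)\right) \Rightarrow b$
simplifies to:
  $b \vee \left(\neg o \wedge \neg q\right) \vee \neg w$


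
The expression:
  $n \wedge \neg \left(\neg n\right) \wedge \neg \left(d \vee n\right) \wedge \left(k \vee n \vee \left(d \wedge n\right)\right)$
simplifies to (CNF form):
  $\text{False}$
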